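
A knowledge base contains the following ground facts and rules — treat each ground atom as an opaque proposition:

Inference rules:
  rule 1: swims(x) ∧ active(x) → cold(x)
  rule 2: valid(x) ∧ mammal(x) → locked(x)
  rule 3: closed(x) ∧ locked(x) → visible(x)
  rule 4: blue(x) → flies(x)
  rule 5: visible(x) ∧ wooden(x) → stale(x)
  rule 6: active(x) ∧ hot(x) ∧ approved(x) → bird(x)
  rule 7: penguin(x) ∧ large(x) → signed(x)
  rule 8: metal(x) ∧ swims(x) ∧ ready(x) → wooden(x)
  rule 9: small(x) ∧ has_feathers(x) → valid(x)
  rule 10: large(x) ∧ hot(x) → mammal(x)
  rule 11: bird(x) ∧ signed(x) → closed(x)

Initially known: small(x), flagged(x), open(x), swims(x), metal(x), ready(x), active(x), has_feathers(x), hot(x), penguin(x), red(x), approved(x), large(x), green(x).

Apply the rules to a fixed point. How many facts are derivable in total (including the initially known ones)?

Round 1: rule 1 [swims(x) ∧ active(x) → cold(x)]; rule 6 [active(x) ∧ hot(x) ∧ approved(x) → bird(x)]; rule 7 [penguin(x) ∧ large(x) → signed(x)]; rule 8 [metal(x) ∧ swims(x) ∧ ready(x) → wooden(x)]; rule 9 [small(x) ∧ has_feathers(x) → valid(x)]; rule 10 [large(x) ∧ hot(x) → mammal(x)]. Adds cold(x), bird(x), signed(x), wooden(x), valid(x), mammal(x).
Round 2: rule 2 [valid(x) ∧ mammal(x) → locked(x)]; rule 11 [bird(x) ∧ signed(x) → closed(x)]. Adds locked(x), closed(x).
Round 3: rule 3 [closed(x) ∧ locked(x) → visible(x)]. Adds visible(x).
Round 4: rule 5 [visible(x) ∧ wooden(x) → stale(x)]. Adds stale(x).
Closure: {active(x), approved(x), bird(x), closed(x), cold(x), flagged(x), green(x), has_feathers(x), hot(x), large(x), locked(x), mammal(x), metal(x), open(x), penguin(x), ready(x), red(x), signed(x), small(x), stale(x), swims(x), valid(x), visible(x), wooden(x)} — 24 facts.

24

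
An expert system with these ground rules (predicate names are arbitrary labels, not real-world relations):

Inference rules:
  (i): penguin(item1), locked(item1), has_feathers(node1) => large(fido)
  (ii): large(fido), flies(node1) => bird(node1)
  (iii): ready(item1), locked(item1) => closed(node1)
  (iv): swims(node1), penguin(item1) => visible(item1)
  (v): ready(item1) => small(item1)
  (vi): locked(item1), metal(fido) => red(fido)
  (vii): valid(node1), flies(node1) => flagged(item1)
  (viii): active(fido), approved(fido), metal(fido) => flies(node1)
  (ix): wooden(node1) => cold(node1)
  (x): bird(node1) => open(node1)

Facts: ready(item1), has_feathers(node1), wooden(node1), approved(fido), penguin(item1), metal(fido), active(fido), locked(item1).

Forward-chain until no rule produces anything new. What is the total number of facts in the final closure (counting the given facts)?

Round 1: (i) [penguin(item1), locked(item1), has_feathers(node1) => large(fido)]; (iii) [ready(item1), locked(item1) => closed(node1)]; (v) [ready(item1) => small(item1)]; (vi) [locked(item1), metal(fido) => red(fido)]; (viii) [active(fido), approved(fido), metal(fido) => flies(node1)]; (ix) [wooden(node1) => cold(node1)]. New: large(fido), closed(node1), small(item1), red(fido), flies(node1), cold(node1).
Round 2: (ii) [large(fido), flies(node1) => bird(node1)]. New: bird(node1).
Round 3: (x) [bird(node1) => open(node1)]. New: open(node1).
Closure: {active(fido), approved(fido), bird(node1), closed(node1), cold(node1), flies(node1), has_feathers(node1), large(fido), locked(item1), metal(fido), open(node1), penguin(item1), ready(item1), red(fido), small(item1), wooden(node1)} — 16 facts.

16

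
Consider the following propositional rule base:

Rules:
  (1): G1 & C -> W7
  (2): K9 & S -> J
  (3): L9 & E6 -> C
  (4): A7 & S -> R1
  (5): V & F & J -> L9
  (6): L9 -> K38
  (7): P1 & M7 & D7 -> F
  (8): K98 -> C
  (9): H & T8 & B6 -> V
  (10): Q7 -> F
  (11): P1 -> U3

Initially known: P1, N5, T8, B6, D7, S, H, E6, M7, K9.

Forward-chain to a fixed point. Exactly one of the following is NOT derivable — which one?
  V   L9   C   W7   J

[1] (2) [K9 & S -> J]; (7) [P1 & M7 & D7 -> F]; (9) [H & T8 & B6 -> V]; (11) [P1 -> U3]. ⇒ new: J, F, V, U3.
[2] (5) [V & F & J -> L9]. ⇒ new: L9.
[3] (3) [L9 & E6 -> C]; (6) [L9 -> K38]. ⇒ new: C, K38.
Derived: L9 (round 2), J (round 1), V (round 1), C (round 3). W7 never appears in any round.

W7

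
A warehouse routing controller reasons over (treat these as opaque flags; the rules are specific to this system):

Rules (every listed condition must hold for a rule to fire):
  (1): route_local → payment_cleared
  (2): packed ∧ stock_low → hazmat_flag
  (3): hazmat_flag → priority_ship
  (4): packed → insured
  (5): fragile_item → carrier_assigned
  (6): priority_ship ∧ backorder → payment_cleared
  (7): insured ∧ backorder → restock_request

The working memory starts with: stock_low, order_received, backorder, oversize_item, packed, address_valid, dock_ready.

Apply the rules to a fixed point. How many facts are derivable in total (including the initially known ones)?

Round 1: (2) [packed ∧ stock_low → hazmat_flag]; (4) [packed → insured]. New: hazmat_flag, insured.
Round 2: (3) [hazmat_flag → priority_ship]; (7) [insured ∧ backorder → restock_request]. New: priority_ship, restock_request.
Round 3: (6) [priority_ship ∧ backorder → payment_cleared]. New: payment_cleared.
Closure: {address_valid, backorder, dock_ready, hazmat_flag, insured, order_received, oversize_item, packed, payment_cleared, priority_ship, restock_request, stock_low} — 12 facts.

12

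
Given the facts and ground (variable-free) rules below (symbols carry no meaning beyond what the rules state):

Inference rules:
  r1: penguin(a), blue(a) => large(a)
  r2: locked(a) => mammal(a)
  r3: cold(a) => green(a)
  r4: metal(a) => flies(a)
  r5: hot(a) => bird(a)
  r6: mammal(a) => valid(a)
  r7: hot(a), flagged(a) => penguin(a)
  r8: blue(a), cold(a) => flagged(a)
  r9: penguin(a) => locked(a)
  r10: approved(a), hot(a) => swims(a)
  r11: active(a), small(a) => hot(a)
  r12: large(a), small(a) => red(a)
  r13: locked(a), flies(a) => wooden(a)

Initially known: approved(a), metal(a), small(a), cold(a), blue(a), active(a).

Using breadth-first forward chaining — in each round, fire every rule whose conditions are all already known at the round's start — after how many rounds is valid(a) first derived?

5

Round 1: r3 [cold(a) => green(a)]; r4 [metal(a) => flies(a)]; r8 [blue(a), cold(a) => flagged(a)]; r11 [active(a), small(a) => hot(a)]. New: green(a), flies(a), flagged(a), hot(a).
Round 2: r5 [hot(a) => bird(a)]; r7 [hot(a), flagged(a) => penguin(a)]; r10 [approved(a), hot(a) => swims(a)]. New: bird(a), penguin(a), swims(a).
Round 3: r1 [penguin(a), blue(a) => large(a)]; r9 [penguin(a) => locked(a)]. New: large(a), locked(a).
Round 4: r2 [locked(a) => mammal(a)]; r12 [large(a), small(a) => red(a)]; r13 [locked(a), flies(a) => wooden(a)]. New: mammal(a), red(a), wooden(a).
Round 5: r6 [mammal(a) => valid(a)]. New: valid(a).
valid(a) first appears in round 5.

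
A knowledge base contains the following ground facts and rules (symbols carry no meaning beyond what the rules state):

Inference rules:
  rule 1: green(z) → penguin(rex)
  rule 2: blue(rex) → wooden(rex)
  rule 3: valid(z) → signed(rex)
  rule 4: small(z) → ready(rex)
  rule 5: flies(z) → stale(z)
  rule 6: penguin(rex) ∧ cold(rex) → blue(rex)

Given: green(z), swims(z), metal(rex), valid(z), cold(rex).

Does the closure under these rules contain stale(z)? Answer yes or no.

no

Round 1: rule 1 [green(z) → penguin(rex)]; rule 3 [valid(z) → signed(rex)]. New: penguin(rex), signed(rex).
Round 2: rule 6 [penguin(rex) ∧ cold(rex) → blue(rex)]. New: blue(rex).
Round 3: rule 2 [blue(rex) → wooden(rex)]. New: wooden(rex).
Fixed point reached. stale(z) is concluded only by rule 5; rule 5 needs flies(z) (never derived).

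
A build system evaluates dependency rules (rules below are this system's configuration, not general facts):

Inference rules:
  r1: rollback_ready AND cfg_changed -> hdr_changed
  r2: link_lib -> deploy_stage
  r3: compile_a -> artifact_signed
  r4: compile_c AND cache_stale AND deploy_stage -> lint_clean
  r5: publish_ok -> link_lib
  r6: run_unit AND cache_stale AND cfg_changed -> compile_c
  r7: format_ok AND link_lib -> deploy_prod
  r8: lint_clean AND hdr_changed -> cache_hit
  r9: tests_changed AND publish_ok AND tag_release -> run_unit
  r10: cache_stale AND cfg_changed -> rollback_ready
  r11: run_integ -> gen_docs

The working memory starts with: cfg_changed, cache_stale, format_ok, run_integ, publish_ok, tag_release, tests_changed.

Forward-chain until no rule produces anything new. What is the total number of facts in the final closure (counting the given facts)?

Round 1 — r5, r9, r10, r11, derive link_lib, run_unit, rollback_ready, gen_docs.
Round 2 — r1, r2, r6, r7, derive hdr_changed, deploy_stage, compile_c, deploy_prod.
Round 3 — r4, derive lint_clean.
Round 4 — r8, derive cache_hit.
Closure: {cache_hit, cache_stale, cfg_changed, compile_c, deploy_prod, deploy_stage, format_ok, gen_docs, hdr_changed, link_lib, lint_clean, publish_ok, rollback_ready, run_integ, run_unit, tag_release, tests_changed} — 17 facts.

17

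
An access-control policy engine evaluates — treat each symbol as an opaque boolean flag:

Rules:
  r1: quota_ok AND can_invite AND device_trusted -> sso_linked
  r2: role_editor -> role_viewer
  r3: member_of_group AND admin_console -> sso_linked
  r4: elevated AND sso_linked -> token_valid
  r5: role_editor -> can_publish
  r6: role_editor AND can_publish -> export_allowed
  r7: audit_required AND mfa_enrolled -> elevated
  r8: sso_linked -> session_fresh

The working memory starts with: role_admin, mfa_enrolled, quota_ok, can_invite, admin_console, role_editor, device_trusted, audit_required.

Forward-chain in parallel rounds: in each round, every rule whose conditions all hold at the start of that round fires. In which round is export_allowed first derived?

2

Round 1: r1 [quota_ok AND can_invite AND device_trusted -> sso_linked]; r2 [role_editor -> role_viewer]; r5 [role_editor -> can_publish]; r7 [audit_required AND mfa_enrolled -> elevated]. Adds sso_linked, role_viewer, can_publish, elevated.
Round 2: r4 [elevated AND sso_linked -> token_valid]; r6 [role_editor AND can_publish -> export_allowed]; r8 [sso_linked -> session_fresh]. Adds token_valid, export_allowed, session_fresh.
export_allowed first appears in round 2.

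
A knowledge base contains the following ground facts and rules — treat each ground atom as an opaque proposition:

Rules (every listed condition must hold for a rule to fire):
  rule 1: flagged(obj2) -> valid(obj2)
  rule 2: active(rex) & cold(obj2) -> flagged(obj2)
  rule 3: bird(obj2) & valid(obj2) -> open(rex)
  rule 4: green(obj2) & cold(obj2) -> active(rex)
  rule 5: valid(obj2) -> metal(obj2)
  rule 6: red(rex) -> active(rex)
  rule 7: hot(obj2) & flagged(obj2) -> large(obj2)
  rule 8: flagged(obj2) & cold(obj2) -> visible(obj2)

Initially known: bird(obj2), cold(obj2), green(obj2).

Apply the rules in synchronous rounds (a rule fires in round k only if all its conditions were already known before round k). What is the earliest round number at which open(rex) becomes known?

Round 1 — rule 4, derive active(rex).
Round 2 — rule 2, derive flagged(obj2).
Round 3 — rule 1, rule 8, derive valid(obj2), visible(obj2).
Round 4 — rule 3, rule 5, derive open(rex), metal(obj2).
open(rex) first appears in round 4.

4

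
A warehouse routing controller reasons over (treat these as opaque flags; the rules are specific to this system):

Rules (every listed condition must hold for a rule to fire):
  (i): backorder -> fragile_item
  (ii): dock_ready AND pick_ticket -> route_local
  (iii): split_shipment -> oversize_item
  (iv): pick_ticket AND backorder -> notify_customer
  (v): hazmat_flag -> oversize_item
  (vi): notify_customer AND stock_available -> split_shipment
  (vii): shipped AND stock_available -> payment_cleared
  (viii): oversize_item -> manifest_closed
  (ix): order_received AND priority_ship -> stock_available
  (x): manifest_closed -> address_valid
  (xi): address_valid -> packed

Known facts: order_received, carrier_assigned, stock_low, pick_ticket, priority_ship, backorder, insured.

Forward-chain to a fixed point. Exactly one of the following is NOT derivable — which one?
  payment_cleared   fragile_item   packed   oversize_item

Round 1 fires (i), (iv), (ix), giving fragile_item, notify_customer, stock_available.
Round 2 fires (vi), giving split_shipment.
Round 3 fires (iii), giving oversize_item.
Round 4 fires (viii), giving manifest_closed.
Round 5 fires (x), giving address_valid.
Round 6 fires (xi), giving packed.
Derived: fragile_item (round 1), oversize_item (round 3), packed (round 6). payment_cleared never appears in any round.

payment_cleared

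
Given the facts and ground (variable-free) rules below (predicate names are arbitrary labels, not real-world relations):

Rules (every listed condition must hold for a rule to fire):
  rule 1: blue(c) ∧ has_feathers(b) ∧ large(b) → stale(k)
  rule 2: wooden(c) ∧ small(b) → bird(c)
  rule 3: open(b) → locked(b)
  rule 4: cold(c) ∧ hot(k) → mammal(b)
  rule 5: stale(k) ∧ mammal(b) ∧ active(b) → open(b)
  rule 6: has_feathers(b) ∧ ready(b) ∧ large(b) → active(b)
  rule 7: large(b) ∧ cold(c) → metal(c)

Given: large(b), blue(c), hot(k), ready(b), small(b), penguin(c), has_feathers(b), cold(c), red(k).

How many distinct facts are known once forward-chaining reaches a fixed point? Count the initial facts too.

15

Round 1: rule 1 [blue(c) ∧ has_feathers(b) ∧ large(b) → stale(k)]; rule 4 [cold(c) ∧ hot(k) → mammal(b)]; rule 6 [has_feathers(b) ∧ ready(b) ∧ large(b) → active(b)]; rule 7 [large(b) ∧ cold(c) → metal(c)]. New: stale(k), mammal(b), active(b), metal(c).
Round 2: rule 5 [stale(k) ∧ mammal(b) ∧ active(b) → open(b)]. New: open(b).
Round 3: rule 3 [open(b) → locked(b)]. New: locked(b).
Closure: {active(b), blue(c), cold(c), has_feathers(b), hot(k), large(b), locked(b), mammal(b), metal(c), open(b), penguin(c), ready(b), red(k), small(b), stale(k)} — 15 facts.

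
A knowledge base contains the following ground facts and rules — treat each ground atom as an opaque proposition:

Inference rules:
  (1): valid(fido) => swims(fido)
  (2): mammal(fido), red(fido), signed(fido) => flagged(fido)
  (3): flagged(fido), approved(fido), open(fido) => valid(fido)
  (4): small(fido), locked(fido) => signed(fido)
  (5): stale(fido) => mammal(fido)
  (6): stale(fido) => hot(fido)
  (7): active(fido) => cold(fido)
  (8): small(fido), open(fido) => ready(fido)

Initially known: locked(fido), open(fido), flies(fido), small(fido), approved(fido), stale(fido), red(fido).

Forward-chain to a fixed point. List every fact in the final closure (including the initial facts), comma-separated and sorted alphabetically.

Round 1: (4) [small(fido), locked(fido) => signed(fido)]; (5) [stale(fido) => mammal(fido)]; (6) [stale(fido) => hot(fido)]; (8) [small(fido), open(fido) => ready(fido)]. Adds signed(fido), mammal(fido), hot(fido), ready(fido).
Round 2: (2) [mammal(fido), red(fido), signed(fido) => flagged(fido)]. Adds flagged(fido).
Round 3: (3) [flagged(fido), approved(fido), open(fido) => valid(fido)]. Adds valid(fido).
Round 4: (1) [valid(fido) => swims(fido)]. Adds swims(fido).

approved(fido), flagged(fido), flies(fido), hot(fido), locked(fido), mammal(fido), open(fido), ready(fido), red(fido), signed(fido), small(fido), stale(fido), swims(fido), valid(fido)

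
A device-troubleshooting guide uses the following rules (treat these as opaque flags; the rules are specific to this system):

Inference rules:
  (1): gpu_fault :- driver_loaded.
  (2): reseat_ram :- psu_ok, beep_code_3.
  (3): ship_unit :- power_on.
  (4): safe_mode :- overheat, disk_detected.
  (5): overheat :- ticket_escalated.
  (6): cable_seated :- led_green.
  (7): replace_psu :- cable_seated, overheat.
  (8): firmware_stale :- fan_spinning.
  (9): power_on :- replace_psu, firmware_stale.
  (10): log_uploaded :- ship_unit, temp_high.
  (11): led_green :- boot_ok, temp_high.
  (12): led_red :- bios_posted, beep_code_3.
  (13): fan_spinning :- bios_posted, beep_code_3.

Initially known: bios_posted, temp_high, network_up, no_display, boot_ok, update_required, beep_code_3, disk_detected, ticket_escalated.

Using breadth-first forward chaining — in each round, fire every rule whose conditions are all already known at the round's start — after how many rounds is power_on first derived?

4

Round 1: (5) [overheat :- ticket_escalated.]; (11) [led_green :- boot_ok, temp_high.]; (12) [led_red :- bios_posted, beep_code_3.]; (13) [fan_spinning :- bios_posted, beep_code_3.]. New: overheat, led_green, led_red, fan_spinning.
Round 2: (4) [safe_mode :- overheat, disk_detected.]; (6) [cable_seated :- led_green.]; (8) [firmware_stale :- fan_spinning.]. New: safe_mode, cable_seated, firmware_stale.
Round 3: (7) [replace_psu :- cable_seated, overheat.]. New: replace_psu.
Round 4: (9) [power_on :- replace_psu, firmware_stale.]. New: power_on.
power_on first appears in round 4.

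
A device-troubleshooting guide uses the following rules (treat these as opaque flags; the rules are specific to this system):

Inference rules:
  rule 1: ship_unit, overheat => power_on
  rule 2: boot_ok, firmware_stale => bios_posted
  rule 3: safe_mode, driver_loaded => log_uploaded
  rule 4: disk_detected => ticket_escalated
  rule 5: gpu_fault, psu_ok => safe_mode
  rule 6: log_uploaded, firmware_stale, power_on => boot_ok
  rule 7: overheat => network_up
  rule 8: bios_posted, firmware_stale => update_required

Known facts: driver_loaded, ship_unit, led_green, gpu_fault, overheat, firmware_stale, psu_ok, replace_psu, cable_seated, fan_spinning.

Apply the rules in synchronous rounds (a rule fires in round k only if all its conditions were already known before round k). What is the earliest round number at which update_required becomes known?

5

Round 1 fires rule 1, rule 5, rule 7, giving power_on, safe_mode, network_up.
Round 2 fires rule 3, giving log_uploaded.
Round 3 fires rule 6, giving boot_ok.
Round 4 fires rule 2, giving bios_posted.
Round 5 fires rule 8, giving update_required.
update_required first appears in round 5.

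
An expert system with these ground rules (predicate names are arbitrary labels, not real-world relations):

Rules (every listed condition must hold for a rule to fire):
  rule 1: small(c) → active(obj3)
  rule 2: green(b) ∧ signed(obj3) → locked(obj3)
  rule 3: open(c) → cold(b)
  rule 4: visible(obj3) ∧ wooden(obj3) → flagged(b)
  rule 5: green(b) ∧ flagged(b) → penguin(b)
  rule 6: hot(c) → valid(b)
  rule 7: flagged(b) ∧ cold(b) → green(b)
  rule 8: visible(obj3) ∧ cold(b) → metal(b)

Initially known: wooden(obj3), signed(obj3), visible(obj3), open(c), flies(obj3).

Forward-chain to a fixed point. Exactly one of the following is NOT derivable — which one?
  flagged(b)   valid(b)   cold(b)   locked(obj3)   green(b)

[1] rule 3 [open(c) → cold(b)]; rule 4 [visible(obj3) ∧ wooden(obj3) → flagged(b)]. ⇒ new: cold(b), flagged(b).
[2] rule 7 [flagged(b) ∧ cold(b) → green(b)]; rule 8 [visible(obj3) ∧ cold(b) → metal(b)]. ⇒ new: green(b), metal(b).
[3] rule 2 [green(b) ∧ signed(obj3) → locked(obj3)]; rule 5 [green(b) ∧ flagged(b) → penguin(b)]. ⇒ new: locked(obj3), penguin(b).
Derived: green(b) (round 2), cold(b) (round 1), locked(obj3) (round 3), flagged(b) (round 1). valid(b) never appears in any round.

valid(b)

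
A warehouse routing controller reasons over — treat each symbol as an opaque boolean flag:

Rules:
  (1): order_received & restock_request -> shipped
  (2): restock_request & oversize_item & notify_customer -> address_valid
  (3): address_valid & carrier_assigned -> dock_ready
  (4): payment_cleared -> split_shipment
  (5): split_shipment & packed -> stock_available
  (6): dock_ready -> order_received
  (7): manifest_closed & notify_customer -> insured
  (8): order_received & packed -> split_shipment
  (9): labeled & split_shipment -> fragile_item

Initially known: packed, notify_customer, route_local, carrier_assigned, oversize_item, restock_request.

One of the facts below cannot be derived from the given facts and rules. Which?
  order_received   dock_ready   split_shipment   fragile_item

Round 1: (2) [restock_request & oversize_item & notify_customer -> address_valid]. Adds address_valid.
Round 2: (3) [address_valid & carrier_assigned -> dock_ready]. Adds dock_ready.
Round 3: (6) [dock_ready -> order_received]. Adds order_received.
Round 4: (1) [order_received & restock_request -> shipped]; (8) [order_received & packed -> split_shipment]. Adds shipped, split_shipment.
Round 5: (5) [split_shipment & packed -> stock_available]. Adds stock_available.
Derived: dock_ready (round 2), split_shipment (round 4), order_received (round 3). fragile_item never appears in any round.

fragile_item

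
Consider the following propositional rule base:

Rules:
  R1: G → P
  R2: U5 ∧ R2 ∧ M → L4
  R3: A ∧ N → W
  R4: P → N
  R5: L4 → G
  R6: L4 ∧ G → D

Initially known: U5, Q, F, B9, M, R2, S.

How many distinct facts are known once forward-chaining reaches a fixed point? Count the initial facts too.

Round 1: R2 [U5 ∧ R2 ∧ M → L4]. New: L4.
Round 2: R5 [L4 → G]. New: G.
Round 3: R1 [G → P]; R6 [L4 ∧ G → D]. New: P, D.
Round 4: R4 [P → N]. New: N.
Closure: {B9, D, F, G, L4, M, N, P, Q, R2, S, U5} — 12 facts.

12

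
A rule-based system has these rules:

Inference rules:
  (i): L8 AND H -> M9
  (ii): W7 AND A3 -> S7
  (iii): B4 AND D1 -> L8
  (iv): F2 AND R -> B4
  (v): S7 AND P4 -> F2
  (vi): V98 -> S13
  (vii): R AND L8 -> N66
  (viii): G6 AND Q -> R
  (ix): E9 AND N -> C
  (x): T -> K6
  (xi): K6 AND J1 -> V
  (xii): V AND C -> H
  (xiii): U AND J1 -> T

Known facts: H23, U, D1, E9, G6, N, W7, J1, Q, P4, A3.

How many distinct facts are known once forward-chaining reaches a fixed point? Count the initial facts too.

Round 1 fires (ii), (viii), (ix), (xiii), giving S7, R, C, T.
Round 2 fires (v), (x), giving F2, K6.
Round 3 fires (iv), (xi), giving B4, V.
Round 4 fires (iii), (xii), giving L8, H.
Round 5 fires (i), (vii), giving M9, N66.
Closure: {A3, B4, C, D1, E9, F2, G6, H, H23, J1, K6, L8, M9, N, N66, P4, Q, R, S7, T, U, V, W7} — 23 facts.

23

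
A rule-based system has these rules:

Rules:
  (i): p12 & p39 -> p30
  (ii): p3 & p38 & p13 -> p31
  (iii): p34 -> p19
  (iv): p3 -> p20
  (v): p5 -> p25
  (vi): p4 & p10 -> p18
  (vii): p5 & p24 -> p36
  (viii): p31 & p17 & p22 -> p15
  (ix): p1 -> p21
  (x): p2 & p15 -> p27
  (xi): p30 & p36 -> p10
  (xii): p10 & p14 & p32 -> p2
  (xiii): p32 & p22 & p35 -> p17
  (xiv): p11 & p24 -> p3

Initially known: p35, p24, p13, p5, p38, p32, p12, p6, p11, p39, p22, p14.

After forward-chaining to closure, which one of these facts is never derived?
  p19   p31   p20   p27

Round 1: (i) [p12 & p39 -> p30]; (v) [p5 -> p25]; (vii) [p5 & p24 -> p36]; (xiii) [p32 & p22 & p35 -> p17]; (xiv) [p11 & p24 -> p3]. Adds p30, p25, p36, p17, p3.
Round 2: (ii) [p3 & p38 & p13 -> p31]; (iv) [p3 -> p20]; (xi) [p30 & p36 -> p10]. Adds p31, p20, p10.
Round 3: (viii) [p31 & p17 & p22 -> p15]; (xii) [p10 & p14 & p32 -> p2]. Adds p15, p2.
Round 4: (x) [p2 & p15 -> p27]. Adds p27.
Derived: p27 (round 4), p31 (round 2), p20 (round 2). p19 never appears in any round.

p19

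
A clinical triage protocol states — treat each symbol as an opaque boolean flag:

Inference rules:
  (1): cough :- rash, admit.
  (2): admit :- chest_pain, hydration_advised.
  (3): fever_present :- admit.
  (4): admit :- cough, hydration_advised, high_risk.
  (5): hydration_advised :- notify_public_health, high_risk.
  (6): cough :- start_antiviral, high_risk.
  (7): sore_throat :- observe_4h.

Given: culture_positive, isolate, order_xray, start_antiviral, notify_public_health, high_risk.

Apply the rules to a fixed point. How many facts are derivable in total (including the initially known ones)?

10

Round 1: (5) [hydration_advised :- notify_public_health, high_risk.]; (6) [cough :- start_antiviral, high_risk.]. New: hydration_advised, cough.
Round 2: (4) [admit :- cough, hydration_advised, high_risk.]. New: admit.
Round 3: (3) [fever_present :- admit.]. New: fever_present.
Closure: {admit, cough, culture_positive, fever_present, high_risk, hydration_advised, isolate, notify_public_health, order_xray, start_antiviral} — 10 facts.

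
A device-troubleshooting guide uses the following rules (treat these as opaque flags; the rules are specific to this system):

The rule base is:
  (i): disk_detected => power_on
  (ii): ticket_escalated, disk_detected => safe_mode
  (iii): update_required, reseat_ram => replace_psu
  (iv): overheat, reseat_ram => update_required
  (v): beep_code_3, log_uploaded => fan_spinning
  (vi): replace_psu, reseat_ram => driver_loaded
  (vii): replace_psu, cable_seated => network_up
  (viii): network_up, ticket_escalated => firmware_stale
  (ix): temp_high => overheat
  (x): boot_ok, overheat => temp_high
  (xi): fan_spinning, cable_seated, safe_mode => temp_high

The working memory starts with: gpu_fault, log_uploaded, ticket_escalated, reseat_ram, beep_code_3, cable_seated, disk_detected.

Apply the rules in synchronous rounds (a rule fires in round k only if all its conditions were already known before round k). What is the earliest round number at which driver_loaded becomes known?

Round 1 — (i), (ii), (v), derive power_on, safe_mode, fan_spinning.
Round 2 — (xi), derive temp_high.
Round 3 — (ix), derive overheat.
Round 4 — (iv), derive update_required.
Round 5 — (iii), derive replace_psu.
Round 6 — (vi), (vii), derive driver_loaded, network_up.
driver_loaded first appears in round 6.

6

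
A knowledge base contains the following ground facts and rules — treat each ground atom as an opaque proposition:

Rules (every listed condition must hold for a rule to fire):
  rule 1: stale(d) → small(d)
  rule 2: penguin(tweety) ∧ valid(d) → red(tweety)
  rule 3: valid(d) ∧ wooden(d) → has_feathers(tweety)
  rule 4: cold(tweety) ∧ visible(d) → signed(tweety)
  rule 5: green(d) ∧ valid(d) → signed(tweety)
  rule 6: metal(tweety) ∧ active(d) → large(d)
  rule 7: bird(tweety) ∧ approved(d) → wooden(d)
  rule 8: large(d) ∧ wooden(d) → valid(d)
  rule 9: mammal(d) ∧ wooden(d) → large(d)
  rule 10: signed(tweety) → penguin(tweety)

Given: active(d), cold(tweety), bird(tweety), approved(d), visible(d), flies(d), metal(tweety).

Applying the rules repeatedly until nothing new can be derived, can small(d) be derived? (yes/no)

no

Round 1 — rule 4, rule 6, rule 7, derive signed(tweety), large(d), wooden(d).
Round 2 — rule 8, rule 10, derive valid(d), penguin(tweety).
Round 3 — rule 2, rule 3, derive red(tweety), has_feathers(tweety).
Fixed point reached. small(d) is concluded only by rule 1; rule 1 needs stale(d) (never derived).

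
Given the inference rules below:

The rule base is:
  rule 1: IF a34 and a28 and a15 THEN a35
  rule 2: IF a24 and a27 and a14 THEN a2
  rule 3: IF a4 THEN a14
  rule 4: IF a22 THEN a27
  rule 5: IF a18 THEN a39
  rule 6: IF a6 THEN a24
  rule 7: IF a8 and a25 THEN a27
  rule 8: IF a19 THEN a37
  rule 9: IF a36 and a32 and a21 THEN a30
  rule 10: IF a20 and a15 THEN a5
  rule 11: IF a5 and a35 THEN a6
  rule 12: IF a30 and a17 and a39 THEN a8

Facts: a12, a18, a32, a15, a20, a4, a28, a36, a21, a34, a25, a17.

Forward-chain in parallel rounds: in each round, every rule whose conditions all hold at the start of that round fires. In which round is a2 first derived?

4

[1] rule 1 [IF a34 and a28 and a15 THEN a35]; rule 3 [IF a4 THEN a14]; rule 5 [IF a18 THEN a39]; rule 9 [IF a36 and a32 and a21 THEN a30]; rule 10 [IF a20 and a15 THEN a5]. ⇒ new: a35, a14, a39, a30, a5.
[2] rule 11 [IF a5 and a35 THEN a6]; rule 12 [IF a30 and a17 and a39 THEN a8]. ⇒ new: a6, a8.
[3] rule 6 [IF a6 THEN a24]; rule 7 [IF a8 and a25 THEN a27]. ⇒ new: a24, a27.
[4] rule 2 [IF a24 and a27 and a14 THEN a2]. ⇒ new: a2.
a2 first appears in round 4.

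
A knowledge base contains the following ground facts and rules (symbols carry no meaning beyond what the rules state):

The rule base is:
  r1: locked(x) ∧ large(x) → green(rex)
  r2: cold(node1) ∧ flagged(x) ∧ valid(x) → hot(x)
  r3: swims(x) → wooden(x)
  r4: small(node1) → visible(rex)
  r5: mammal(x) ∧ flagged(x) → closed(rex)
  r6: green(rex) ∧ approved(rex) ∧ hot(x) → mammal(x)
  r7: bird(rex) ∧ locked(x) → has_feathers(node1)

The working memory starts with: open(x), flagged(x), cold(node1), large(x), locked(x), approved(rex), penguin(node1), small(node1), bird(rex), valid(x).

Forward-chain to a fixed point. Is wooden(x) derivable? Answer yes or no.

[1] r1 [locked(x) ∧ large(x) → green(rex)]; r2 [cold(node1) ∧ flagged(x) ∧ valid(x) → hot(x)]; r4 [small(node1) → visible(rex)]; r7 [bird(rex) ∧ locked(x) → has_feathers(node1)]. ⇒ new: green(rex), hot(x), visible(rex), has_feathers(node1).
[2] r6 [green(rex) ∧ approved(rex) ∧ hot(x) → mammal(x)]. ⇒ new: mammal(x).
[3] r5 [mammal(x) ∧ flagged(x) → closed(rex)]. ⇒ new: closed(rex).
Fixed point reached. wooden(x) is concluded only by r3; r3 needs swims(x) (never derived).

no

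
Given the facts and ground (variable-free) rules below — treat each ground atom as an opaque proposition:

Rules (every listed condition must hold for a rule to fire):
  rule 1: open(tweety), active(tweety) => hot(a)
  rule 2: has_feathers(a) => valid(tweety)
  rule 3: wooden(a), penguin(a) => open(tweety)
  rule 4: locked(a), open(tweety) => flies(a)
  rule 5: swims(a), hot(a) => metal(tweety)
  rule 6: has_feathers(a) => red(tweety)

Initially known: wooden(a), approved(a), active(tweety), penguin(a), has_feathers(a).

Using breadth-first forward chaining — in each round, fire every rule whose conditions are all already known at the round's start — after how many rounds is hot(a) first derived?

Round 1 — rule 2, rule 3, rule 6, derive valid(tweety), open(tweety), red(tweety).
Round 2 — rule 1, derive hot(a).
hot(a) first appears in round 2.

2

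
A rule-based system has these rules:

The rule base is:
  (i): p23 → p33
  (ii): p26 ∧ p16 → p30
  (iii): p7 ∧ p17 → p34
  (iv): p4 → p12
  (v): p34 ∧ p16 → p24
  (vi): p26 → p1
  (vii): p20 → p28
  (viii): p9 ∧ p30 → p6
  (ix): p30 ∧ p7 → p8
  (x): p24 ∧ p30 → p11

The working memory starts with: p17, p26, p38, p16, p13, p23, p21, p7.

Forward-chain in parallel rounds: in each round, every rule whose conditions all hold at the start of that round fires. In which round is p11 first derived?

3

Round 1: (i) [p23 → p33]; (ii) [p26 ∧ p16 → p30]; (iii) [p7 ∧ p17 → p34]; (vi) [p26 → p1]. Adds p33, p30, p34, p1.
Round 2: (v) [p34 ∧ p16 → p24]; (ix) [p30 ∧ p7 → p8]. Adds p24, p8.
Round 3: (x) [p24 ∧ p30 → p11]. Adds p11.
p11 first appears in round 3.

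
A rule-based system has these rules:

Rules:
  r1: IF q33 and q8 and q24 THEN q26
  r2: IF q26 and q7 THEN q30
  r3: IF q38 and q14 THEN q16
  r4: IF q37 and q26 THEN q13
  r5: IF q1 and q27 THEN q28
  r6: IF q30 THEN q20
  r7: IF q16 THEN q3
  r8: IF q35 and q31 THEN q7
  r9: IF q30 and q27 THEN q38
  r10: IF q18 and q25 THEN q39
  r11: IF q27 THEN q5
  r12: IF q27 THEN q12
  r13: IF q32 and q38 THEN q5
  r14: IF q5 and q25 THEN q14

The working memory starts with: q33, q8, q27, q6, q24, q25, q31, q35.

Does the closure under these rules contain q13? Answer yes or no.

no

Round 1: r1 [IF q33 and q8 and q24 THEN q26]; r8 [IF q35 and q31 THEN q7]; r11 [IF q27 THEN q5]; r12 [IF q27 THEN q12]. Adds q26, q7, q5, q12.
Round 2: r2 [IF q26 and q7 THEN q30]; r14 [IF q5 and q25 THEN q14]. Adds q30, q14.
Round 3: r6 [IF q30 THEN q20]; r9 [IF q30 and q27 THEN q38]. Adds q20, q38.
Round 4: r3 [IF q38 and q14 THEN q16]. Adds q16.
Round 5: r7 [IF q16 THEN q3]. Adds q3.
Fixed point reached. q13 is concluded only by r4; r4 needs q37 (never derived).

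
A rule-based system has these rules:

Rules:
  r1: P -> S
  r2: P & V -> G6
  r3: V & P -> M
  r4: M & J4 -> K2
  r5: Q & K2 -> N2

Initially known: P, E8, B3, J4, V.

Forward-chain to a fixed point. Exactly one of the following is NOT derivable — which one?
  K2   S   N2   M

N2

Round 1 fires r1, r2, r3, giving S, G6, M.
Round 2 fires r4, giving K2.
Derived: K2 (round 2), M (round 1), S (round 1). N2 never appears in any round.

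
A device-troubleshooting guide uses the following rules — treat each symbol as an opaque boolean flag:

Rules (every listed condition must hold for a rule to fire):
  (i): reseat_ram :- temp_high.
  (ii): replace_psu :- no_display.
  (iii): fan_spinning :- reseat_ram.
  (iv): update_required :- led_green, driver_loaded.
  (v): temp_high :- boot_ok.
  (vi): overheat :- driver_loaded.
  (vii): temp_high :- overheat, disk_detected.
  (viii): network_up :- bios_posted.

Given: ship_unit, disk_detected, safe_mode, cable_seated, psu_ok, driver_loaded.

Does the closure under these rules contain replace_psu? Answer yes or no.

no

Round 1 — (vi), derive overheat.
Round 2 — (vii), derive temp_high.
Round 3 — (i), derive reseat_ram.
Round 4 — (iii), derive fan_spinning.
Fixed point reached. replace_psu is concluded only by (ii); (ii) needs no_display (never derived).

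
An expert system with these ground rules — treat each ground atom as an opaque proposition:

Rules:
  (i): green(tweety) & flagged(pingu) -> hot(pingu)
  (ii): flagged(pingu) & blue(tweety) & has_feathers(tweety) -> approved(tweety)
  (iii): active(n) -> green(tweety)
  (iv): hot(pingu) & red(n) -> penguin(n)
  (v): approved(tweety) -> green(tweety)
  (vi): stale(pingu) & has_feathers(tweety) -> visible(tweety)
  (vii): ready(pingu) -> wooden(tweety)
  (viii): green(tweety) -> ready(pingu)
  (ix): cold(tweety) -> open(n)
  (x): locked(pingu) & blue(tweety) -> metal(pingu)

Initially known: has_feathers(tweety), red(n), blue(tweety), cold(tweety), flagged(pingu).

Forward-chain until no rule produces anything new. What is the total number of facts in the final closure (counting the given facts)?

Round 1: (ii) [flagged(pingu) & blue(tweety) & has_feathers(tweety) -> approved(tweety)]; (ix) [cold(tweety) -> open(n)]. New: approved(tweety), open(n).
Round 2: (v) [approved(tweety) -> green(tweety)]. New: green(tweety).
Round 3: (i) [green(tweety) & flagged(pingu) -> hot(pingu)]; (viii) [green(tweety) -> ready(pingu)]. New: hot(pingu), ready(pingu).
Round 4: (iv) [hot(pingu) & red(n) -> penguin(n)]; (vii) [ready(pingu) -> wooden(tweety)]. New: penguin(n), wooden(tweety).
Closure: {approved(tweety), blue(tweety), cold(tweety), flagged(pingu), green(tweety), has_feathers(tweety), hot(pingu), open(n), penguin(n), ready(pingu), red(n), wooden(tweety)} — 12 facts.

12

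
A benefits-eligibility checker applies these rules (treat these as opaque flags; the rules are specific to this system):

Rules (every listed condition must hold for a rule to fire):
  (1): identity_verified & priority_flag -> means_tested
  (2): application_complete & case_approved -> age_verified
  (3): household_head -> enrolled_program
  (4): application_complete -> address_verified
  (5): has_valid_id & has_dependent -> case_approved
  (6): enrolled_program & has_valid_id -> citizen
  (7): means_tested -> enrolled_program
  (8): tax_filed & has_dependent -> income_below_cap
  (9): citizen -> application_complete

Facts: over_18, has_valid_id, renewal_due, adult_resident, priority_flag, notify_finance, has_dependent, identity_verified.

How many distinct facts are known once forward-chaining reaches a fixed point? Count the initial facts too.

15

Round 1: (1) [identity_verified & priority_flag -> means_tested]; (5) [has_valid_id & has_dependent -> case_approved]. New: means_tested, case_approved.
Round 2: (7) [means_tested -> enrolled_program]. New: enrolled_program.
Round 3: (6) [enrolled_program & has_valid_id -> citizen]. New: citizen.
Round 4: (9) [citizen -> application_complete]. New: application_complete.
Round 5: (2) [application_complete & case_approved -> age_verified]; (4) [application_complete -> address_verified]. New: age_verified, address_verified.
Closure: {address_verified, adult_resident, age_verified, application_complete, case_approved, citizen, enrolled_program, has_dependent, has_valid_id, identity_verified, means_tested, notify_finance, over_18, priority_flag, renewal_due} — 15 facts.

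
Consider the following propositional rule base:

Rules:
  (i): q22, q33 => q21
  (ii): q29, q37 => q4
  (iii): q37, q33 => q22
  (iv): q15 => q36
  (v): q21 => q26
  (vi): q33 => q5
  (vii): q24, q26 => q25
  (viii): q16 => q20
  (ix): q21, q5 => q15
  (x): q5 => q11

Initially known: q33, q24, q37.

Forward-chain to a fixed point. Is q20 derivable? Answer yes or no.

[1] (iii) [q37, q33 => q22]; (vi) [q33 => q5]. ⇒ new: q22, q5.
[2] (i) [q22, q33 => q21]; (x) [q5 => q11]. ⇒ new: q21, q11.
[3] (v) [q21 => q26]; (ix) [q21, q5 => q15]. ⇒ new: q26, q15.
[4] (iv) [q15 => q36]; (vii) [q24, q26 => q25]. ⇒ new: q36, q25.
Fixed point reached. q20 is concluded only by (viii); (viii) needs q16 (never derived).

no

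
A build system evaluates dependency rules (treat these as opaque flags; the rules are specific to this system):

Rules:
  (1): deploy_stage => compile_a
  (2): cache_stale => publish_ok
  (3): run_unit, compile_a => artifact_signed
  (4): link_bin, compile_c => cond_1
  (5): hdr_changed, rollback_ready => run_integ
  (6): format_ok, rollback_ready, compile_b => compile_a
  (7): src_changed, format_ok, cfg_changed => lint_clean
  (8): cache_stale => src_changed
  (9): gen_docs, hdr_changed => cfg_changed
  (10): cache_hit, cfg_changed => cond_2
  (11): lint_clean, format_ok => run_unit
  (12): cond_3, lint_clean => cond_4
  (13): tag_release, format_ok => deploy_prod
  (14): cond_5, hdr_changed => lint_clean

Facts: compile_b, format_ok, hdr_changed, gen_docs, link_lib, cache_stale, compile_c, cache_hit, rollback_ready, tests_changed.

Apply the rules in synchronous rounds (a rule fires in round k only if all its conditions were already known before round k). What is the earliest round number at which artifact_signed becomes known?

Round 1: (2) [cache_stale => publish_ok]; (5) [hdr_changed, rollback_ready => run_integ]; (6) [format_ok, rollback_ready, compile_b => compile_a]; (8) [cache_stale => src_changed]; (9) [gen_docs, hdr_changed => cfg_changed]. Adds publish_ok, run_integ, compile_a, src_changed, cfg_changed.
Round 2: (7) [src_changed, format_ok, cfg_changed => lint_clean]; (10) [cache_hit, cfg_changed => cond_2]. Adds lint_clean, cond_2.
Round 3: (11) [lint_clean, format_ok => run_unit]. Adds run_unit.
Round 4: (3) [run_unit, compile_a => artifact_signed]. Adds artifact_signed.
artifact_signed first appears in round 4.

4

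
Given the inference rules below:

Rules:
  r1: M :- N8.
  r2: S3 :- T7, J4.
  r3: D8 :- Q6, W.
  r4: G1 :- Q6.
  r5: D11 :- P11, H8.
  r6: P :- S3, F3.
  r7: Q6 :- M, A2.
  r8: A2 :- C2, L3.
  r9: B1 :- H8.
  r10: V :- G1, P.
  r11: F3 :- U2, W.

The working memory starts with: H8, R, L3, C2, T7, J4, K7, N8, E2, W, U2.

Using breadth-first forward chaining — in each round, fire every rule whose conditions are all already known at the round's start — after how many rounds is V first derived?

4

Round 1: r1 [M :- N8.]; r2 [S3 :- T7, J4.]; r8 [A2 :- C2, L3.]; r9 [B1 :- H8.]; r11 [F3 :- U2, W.]. New: M, S3, A2, B1, F3.
Round 2: r6 [P :- S3, F3.]; r7 [Q6 :- M, A2.]. New: P, Q6.
Round 3: r3 [D8 :- Q6, W.]; r4 [G1 :- Q6.]. New: D8, G1.
Round 4: r10 [V :- G1, P.]. New: V.
V first appears in round 4.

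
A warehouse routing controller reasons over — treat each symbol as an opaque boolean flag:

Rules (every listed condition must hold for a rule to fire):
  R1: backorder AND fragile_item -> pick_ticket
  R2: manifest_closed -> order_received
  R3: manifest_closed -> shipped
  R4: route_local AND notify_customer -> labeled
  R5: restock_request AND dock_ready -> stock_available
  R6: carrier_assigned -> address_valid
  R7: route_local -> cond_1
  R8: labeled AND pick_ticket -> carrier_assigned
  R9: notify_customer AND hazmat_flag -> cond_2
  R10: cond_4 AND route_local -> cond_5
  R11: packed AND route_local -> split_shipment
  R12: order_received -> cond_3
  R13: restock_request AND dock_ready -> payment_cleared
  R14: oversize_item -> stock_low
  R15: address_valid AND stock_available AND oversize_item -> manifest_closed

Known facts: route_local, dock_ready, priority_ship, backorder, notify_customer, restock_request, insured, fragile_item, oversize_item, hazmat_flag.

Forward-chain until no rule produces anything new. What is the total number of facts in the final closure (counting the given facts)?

Round 1: R1 [backorder AND fragile_item -> pick_ticket]; R4 [route_local AND notify_customer -> labeled]; R5 [restock_request AND dock_ready -> stock_available]; R7 [route_local -> cond_1]; R9 [notify_customer AND hazmat_flag -> cond_2]; R13 [restock_request AND dock_ready -> payment_cleared]; R14 [oversize_item -> stock_low]. Adds pick_ticket, labeled, stock_available, cond_1, cond_2, payment_cleared, stock_low.
Round 2: R8 [labeled AND pick_ticket -> carrier_assigned]. Adds carrier_assigned.
Round 3: R6 [carrier_assigned -> address_valid]. Adds address_valid.
Round 4: R15 [address_valid AND stock_available AND oversize_item -> manifest_closed]. Adds manifest_closed.
Round 5: R2 [manifest_closed -> order_received]; R3 [manifest_closed -> shipped]. Adds order_received, shipped.
Round 6: R12 [order_received -> cond_3]. Adds cond_3.
Closure: {address_valid, backorder, carrier_assigned, cond_1, cond_2, cond_3, dock_ready, fragile_item, hazmat_flag, insured, labeled, manifest_closed, notify_customer, order_received, oversize_item, payment_cleared, pick_ticket, priority_ship, restock_request, route_local, shipped, stock_available, stock_low} — 23 facts.

23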